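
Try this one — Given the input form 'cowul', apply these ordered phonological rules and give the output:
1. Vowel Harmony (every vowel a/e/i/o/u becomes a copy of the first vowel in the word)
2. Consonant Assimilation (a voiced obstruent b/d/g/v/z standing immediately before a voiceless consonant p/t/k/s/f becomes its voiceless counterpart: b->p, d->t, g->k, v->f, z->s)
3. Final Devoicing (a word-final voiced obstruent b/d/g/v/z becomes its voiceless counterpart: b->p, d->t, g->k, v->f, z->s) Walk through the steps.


Starting form: 'cowul'
Rule 1: Vowel Harmony: all vowels become 'o' (matching first vowel). 'cowul' -> 'cowol'
Rule 2: Consonant Assimilation: no voiced obstruent (b/d/g/v/z) stands immediately before a voiceless consonant (p/t/k/s/f). No change.
Rule 3: Final Devoicing: final consonant 'l' is not one of the voiced obstruents b/d/g/v/z. No change.
Final form: 'cowol'

cowol


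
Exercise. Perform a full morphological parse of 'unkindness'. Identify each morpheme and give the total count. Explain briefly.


Step 1: Identify prefix: 'un' (meaning: not/reverse)
Step 2: Identify root: 'kind'
Step 3: Identify suffix(es): 'ness'
Decomposition: un- (prefix: not/reverse) + kind (root) + -ness (suffix: state of)
Total morphemes: 3

3 morphemes (un- (prefix: not/reverse) + kind (root) + -ness (suffix: state of))


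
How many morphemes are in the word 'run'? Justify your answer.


Decomposition: run (free morpheme) = 1 morpheme(s)

1 morphemes


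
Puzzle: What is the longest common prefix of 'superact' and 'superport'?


Compare from the start: 5 characters match: 'super'. Mismatch at position 6: 'a' vs 'p'.

super


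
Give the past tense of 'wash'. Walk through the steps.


Apply rule: Add -ed. 'wash' becomes 'washed'.

washed


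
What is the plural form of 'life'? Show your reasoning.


Apply rule: Change -fe to -ves. 'life' becomes 'lives'.

lives


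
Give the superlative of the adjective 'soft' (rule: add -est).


Apply superlative formation (add -est): 'soft' -> 'softest'.

softest


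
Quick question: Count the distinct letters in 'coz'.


Unique letters in 'coz': {c, o, z} = 3 distinct letters.

3


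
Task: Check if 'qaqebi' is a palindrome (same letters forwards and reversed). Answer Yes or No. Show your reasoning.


Forward: 'qaqebi'
Reversed: 'ibeqaq'
They differ.

No


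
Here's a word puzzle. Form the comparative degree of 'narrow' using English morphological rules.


Apply comparative formation (add -er): 'narrow' -> 'narrower'.

narrower


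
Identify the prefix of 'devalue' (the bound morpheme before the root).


The word 'devalue' = 'de' (prefix) + 'value' (root). The prefix is 'de'.

de


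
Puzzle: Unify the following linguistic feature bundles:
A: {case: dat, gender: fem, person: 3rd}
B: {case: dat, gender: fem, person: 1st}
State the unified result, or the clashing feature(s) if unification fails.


Compare features:
case: A=dat vs B=dat -> unified: dat
gender: A=fem vs B=fem -> unified: fem
person: A=3rd vs B=1st -> CLASH
Clash detected on feature 'person' (3rd vs 1st); unification fails.

CLASH on 'person' (3rd vs 1st)


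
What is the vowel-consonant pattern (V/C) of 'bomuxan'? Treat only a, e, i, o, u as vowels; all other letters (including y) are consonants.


Letter mapping: b = C, o = V, m = C, u = V, x = C, a = V, n = C.

CVCVCVC


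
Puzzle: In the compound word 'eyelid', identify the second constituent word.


Split 'eyelid' into 'eye' + 'lid'. The second part is 'lid'.

lid


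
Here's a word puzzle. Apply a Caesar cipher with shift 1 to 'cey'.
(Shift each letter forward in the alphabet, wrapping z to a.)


Shift each letter by 1: c -> d, e -> f, y -> z. Result: 'dfz'.

dfz


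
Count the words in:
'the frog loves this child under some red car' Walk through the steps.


Split into words: the | frog | loves | this | child | under | some | red | car = 9 words.

9


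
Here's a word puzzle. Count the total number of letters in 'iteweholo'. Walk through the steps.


Spell out 'iteweholo' and number each letter: i(1), t(2), e(3), w(4), e(5), h(6), o(7), l(8), o(9). Total: 9 letters.

9


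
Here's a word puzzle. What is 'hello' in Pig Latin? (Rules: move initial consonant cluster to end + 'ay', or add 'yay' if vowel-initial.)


'hello': move consonant cluster 'h' to end and add 'ay': 'ellohay'.

ellohay


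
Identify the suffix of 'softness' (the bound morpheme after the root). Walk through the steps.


The word 'softness' = 'soft' (root) + '-ness' (suffix). The suffix is '-ness'.

ness


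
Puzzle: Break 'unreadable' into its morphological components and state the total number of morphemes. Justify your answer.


Step 1: Identify prefix: 'un' (meaning: not/reverse)
Step 2: Identify root: 'read'
Step 3: Identify suffix(es): 'able'
Decomposition: un- (prefix: not/reverse) + read (root) + -able (suffix: capable of)
Total morphemes: 3

3 morphemes (un- (prefix: not/reverse) + read (root) + -able (suffix: capable of))


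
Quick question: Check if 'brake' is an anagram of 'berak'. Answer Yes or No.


Sorted letters of 'brake': 'abekr'
Sorted letters of 'berak': 'abekr'
They match.

Yes


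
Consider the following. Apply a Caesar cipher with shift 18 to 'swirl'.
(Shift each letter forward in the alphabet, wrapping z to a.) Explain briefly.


Shift each letter by 18: s -> k, w -> o, i -> a, r -> j, l -> d. Result: 'koajd'.

koajd


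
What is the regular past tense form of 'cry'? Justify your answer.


Apply rule: Change -y to -ied. 'cry' becomes 'cried'.

cried


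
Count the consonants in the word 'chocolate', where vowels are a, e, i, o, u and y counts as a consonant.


Consonants in 'chocolate': c, h, c, l, t = 5 consonants.

5


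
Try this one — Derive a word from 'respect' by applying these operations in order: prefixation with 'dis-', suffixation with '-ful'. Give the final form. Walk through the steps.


Step 1: Add prefix 'dis-' to 'respect' = 'disrespect'
Step 2: Add suffix '-ful' to 'disrespect' = 'disrespectful'

disrespectful


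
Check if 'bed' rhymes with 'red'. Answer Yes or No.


Rime (stressed vowel + following sounds) of 'bed': -ed = /ɛd/
Rime of 'red': -ed = /ɛd/
/ɛd/ and /ɛd/ are the same ending sound, so the words rhyme.

Yes


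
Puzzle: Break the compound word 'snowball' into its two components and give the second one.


Split 'snowball' into 'snow' + 'ball'. The second part is 'ball'.

ball


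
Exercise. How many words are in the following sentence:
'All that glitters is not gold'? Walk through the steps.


Split into words: All | that | glitters | is | not | gold = 6 words.

6


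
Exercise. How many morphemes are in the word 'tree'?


Decomposition: tree (free morpheme) = 1 morpheme(s)

1 morphemes


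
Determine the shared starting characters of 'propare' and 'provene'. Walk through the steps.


Compare from the start: 3 characters match: 'pro'. Mismatch at position 4: 'p' vs 'v'.

pro


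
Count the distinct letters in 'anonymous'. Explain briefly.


Unique letters in 'anonymous': {a, m, n, o, s, u, y} = 7 distinct letters.

7


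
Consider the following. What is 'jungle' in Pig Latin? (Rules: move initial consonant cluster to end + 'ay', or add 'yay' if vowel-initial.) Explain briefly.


'jungle': move consonant cluster 'j' to end and add 'ay': 'unglejay'.

unglejay


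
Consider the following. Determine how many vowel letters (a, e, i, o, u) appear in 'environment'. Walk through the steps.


Vowels in 'environment': e, i, o, e = 4 vowels.

4


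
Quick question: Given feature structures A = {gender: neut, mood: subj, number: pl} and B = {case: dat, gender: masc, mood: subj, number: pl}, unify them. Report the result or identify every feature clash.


Compare features:
case: A=_ vs B=dat -> unified: dat
gender: A=neut vs B=masc -> CLASH
mood: A=subj vs B=subj -> unified: subj
number: A=pl vs B=pl -> unified: pl
Clash detected on feature 'gender' (neut vs masc); unification fails.

CLASH on 'gender' (neut vs masc)


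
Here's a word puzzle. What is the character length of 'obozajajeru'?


Spell out 'obozajajeru' and number each letter: o(1), b(2), o(3), z(4), a(5), j(6), a(7), j(8), e(9), r(10), u(11). Total: 11 letters.

11


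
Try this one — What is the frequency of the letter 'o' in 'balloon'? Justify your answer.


Letter 'o' in 'balloon': found at position(s) 5, 6 = 2 occurrence(s).

2


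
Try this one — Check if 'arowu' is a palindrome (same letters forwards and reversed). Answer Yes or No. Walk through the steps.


Forward: 'arowu'
Reversed: 'uwora'
They differ.

No


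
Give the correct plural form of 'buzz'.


Apply rule: Add -es (sibilant/fricative ending). 'buzz' becomes 'buzzes'.

buzzes


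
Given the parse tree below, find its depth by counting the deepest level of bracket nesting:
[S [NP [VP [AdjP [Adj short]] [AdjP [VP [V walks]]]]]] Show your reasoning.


Count bracket nesting levels:
'[' at pos 0: depth = 1
'[' at pos 3: depth = 2
'[' at pos 7: depth = 3
'[' at pos 11: depth = 4
'[' at pos 17: depth = 5
'[' at pos 30: depth = 4
'[' at pos 36: depth = 5
'[' at pos 40: depth = 6
Maximum depth reached: 6

6


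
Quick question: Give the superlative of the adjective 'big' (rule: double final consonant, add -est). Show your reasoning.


Apply superlative formation (double final consonant, add -est): 'big' -> 'biggest'.

biggest


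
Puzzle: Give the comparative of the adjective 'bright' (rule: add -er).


Apply comparative formation (add -er): 'bright' -> 'brighter'.

brighter


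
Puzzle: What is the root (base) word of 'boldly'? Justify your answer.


Remove suffix '-ly' from 'boldly' to get root 'bold'.

bold


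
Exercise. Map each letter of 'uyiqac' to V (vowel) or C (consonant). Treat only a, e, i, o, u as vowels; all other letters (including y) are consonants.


Letter mapping: u = V, y = C, i = V, q = C, a = V, c = C.

VCVCVC


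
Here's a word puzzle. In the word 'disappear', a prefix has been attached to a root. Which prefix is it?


The word 'disappear' = 'dis' (prefix) + 'appear' (root). The prefix is 'dis'.

dis


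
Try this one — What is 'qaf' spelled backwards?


Reverse 'qaf' character by character: 'faq'.

faq


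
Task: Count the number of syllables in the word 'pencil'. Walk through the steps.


Break 'pencil' into syllables: pen-cil -> pen | cil = 2 syllables

2 syllables


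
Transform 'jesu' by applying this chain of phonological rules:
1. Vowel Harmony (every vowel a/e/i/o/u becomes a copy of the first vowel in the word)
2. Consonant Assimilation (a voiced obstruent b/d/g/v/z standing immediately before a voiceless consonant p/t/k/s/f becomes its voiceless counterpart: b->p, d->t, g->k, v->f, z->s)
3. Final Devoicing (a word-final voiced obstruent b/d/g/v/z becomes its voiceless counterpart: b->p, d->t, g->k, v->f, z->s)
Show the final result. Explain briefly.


Starting form: 'jesu'
Rule 1: Vowel Harmony: all vowels become 'e' (matching first vowel). 'jesu' -> 'jese'
Rule 2: Consonant Assimilation: no voiced obstruent (b/d/g/v/z) stands immediately before a voiceless consonant (p/t/k/s/f). No change.
Rule 3: Final Devoicing: the word ends in the vowel 'e', not a consonant. No change.
Final form: 'jese'

jese


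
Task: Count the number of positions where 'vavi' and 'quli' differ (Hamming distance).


Alignment:
Position 1: 'v' vs 'q' = DIFFER
Position 2: 'a' vs 'u' = DIFFER
Position 3: 'v' vs 'l' = DIFFER
Position 4: 'i' vs 'i' = match
Total differences: 3

3


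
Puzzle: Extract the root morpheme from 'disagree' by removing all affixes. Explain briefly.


Remove prefix 'dis' from 'disagree' to get root 'agree'.

agree


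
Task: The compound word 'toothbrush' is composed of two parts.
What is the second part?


Split 'toothbrush' into 'tooth' + 'brush'. The second part is 'brush'.

brush


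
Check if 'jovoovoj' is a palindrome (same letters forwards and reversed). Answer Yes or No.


Forward: 'jovoovoj'
Reversed: 'jovoovoj'
They are identical.

Yes


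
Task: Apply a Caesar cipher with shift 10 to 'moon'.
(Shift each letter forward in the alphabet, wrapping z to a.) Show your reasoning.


Shift each letter by 10: m -> w, o -> y, o -> y, n -> x. Result: 'wyyx'.

wyyx


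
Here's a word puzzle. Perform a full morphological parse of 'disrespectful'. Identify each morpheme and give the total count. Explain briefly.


Step 1: Identify prefix: 'dis' (meaning: not/apart)
Step 2: Identify root: 'respect'
Step 3: Identify suffix(es): 'ful'
Decomposition: dis- (prefix: not/apart) + respect (root) + -ful (suffix: full of)
Total morphemes: 3

3 morphemes (dis- (prefix: not/apart) + respect (root) + -ful (suffix: full of))


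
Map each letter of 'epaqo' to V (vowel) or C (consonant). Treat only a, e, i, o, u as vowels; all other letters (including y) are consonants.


Letter mapping: e = V, p = C, a = V, q = C, o = V.

VCVCV


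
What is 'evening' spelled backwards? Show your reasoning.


Reverse 'evening' character by character: 'gnineve'.

gnineve


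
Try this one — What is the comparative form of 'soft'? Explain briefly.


Apply comparative formation (add -er): 'soft' -> 'softer'.

softer


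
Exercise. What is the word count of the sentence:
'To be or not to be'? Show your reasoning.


Split into words: To | be | or | not | to | be = 6 words.

6


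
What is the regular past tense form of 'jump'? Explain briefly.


Apply rule: Add -ed. 'jump' becomes 'jumped'.

jumped


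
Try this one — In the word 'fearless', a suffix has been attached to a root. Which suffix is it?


The word 'fearless' = 'fear' (root) + '-less' (suffix). The suffix is '-less'.

less


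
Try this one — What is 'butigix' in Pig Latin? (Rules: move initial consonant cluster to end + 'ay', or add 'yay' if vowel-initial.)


'butigix': move consonant cluster 'b' to end and add 'ay': 'utigixbay'.

utigixbay


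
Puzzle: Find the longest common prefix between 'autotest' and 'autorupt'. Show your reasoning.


Compare from the start: 4 characters match: 'auto'. Mismatch at position 5: 't' vs 'r'.

auto


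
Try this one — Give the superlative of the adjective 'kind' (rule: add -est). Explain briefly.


Apply superlative formation (add -est): 'kind' -> 'kindest'.

kindest


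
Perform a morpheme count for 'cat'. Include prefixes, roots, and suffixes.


Decomposition: cat (free morpheme) = 1 morpheme(s)

1 morphemes


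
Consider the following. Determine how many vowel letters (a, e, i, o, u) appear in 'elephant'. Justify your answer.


Vowels in 'elephant': e, e, a = 3 vowels.

3


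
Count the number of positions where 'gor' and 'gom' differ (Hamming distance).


Alignment:
Position 1: 'g' vs 'g' = match
Position 2: 'o' vs 'o' = match
Position 3: 'r' vs 'm' = DIFFER
Total differences: 1

1


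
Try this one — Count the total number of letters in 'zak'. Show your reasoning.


Spell out 'zak' and number each letter: z(1), a(2), k(3). Total: 3 letters.

3


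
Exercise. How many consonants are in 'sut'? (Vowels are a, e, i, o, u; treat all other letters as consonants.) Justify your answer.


Consonants in 'sut': s, t = 2 consonants.

2


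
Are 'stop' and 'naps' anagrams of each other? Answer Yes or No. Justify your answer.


Sorted letters of 'stop': 'opst'
Sorted letters of 'naps': 'anps'
They do not match.

No


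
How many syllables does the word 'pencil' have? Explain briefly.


Break 'pencil' into syllables: pen-cil -> pen | cil = 2 syllables

2 syllables


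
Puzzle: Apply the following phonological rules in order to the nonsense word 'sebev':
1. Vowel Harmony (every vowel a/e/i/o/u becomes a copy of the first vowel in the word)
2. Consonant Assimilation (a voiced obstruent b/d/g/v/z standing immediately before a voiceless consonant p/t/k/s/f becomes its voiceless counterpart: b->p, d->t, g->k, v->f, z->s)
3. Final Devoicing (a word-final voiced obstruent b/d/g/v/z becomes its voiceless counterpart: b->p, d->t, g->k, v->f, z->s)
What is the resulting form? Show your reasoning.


Starting form: 'sebev'
Rule 1: Vowel Harmony: all vowels already match. No change.
Rule 2: Consonant Assimilation: no voiced obstruent (b/d/g/v/z) stands immediately before a voiceless consonant (p/t/k/s/f). No change.
Rule 3: Final Devoicing: word-final voiced obstruent 'v' becomes voiceless 'f'. 'sebev' -> 'sebef'
Final form: 'sebef'

sebef


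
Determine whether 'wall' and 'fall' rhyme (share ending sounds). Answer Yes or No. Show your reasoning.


Rime (stressed vowel + following sounds) of 'wall': -all = /ɔːl/
Rime of 'fall': -all = /ɔːl/
/ɔːl/ and /ɔːl/ are the same ending sound, so the words rhyme.

Yes


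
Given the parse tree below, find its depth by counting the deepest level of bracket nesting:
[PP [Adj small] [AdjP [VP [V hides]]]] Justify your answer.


Count bracket nesting levels:
'[' at pos 0: depth = 1
'[' at pos 4: depth = 2
'[' at pos 16: depth = 2
'[' at pos 22: depth = 3
'[' at pos 26: depth = 4
Maximum depth reached: 4

4


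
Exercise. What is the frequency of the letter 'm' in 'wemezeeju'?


Letter 'm' in 'wemezeeju': found at position(s) 3 = 1 occurrence(s).

1


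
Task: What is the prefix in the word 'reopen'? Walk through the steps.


The word 'reopen' = 're' (prefix) + 'open' (root). The prefix is 're'.

re


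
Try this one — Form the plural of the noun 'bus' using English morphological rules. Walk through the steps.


Apply rule: Add -es (sibilant/fricative ending). 'bus' becomes 'buses'.

buses


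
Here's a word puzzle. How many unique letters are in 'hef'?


Unique letters in 'hef': {e, f, h} = 3 distinct letters.

3


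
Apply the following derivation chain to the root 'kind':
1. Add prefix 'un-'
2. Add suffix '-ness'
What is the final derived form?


Step 1: Add prefix 'un-' to 'kind' = 'unkind'
Step 2: Add suffix '-ness' to 'unkind' = 'unkindness'

unkindness


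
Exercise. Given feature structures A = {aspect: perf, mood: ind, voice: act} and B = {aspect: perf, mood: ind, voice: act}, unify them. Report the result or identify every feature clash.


Compare features:
aspect: A=perf vs B=perf -> unified: perf
mood: A=ind vs B=ind -> unified: ind
voice: A=act vs B=act -> unified: act
No clashes found.

Unified: {aspect: perf, mood: ind, voice: act}


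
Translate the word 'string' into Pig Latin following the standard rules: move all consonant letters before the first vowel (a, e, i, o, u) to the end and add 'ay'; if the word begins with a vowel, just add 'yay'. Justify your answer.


'string': move consonant cluster 'str' to end and add 'ay': 'ingstray'.

ingstray


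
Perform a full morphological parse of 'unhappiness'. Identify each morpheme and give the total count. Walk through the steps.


Step 1: Identify prefix: 'un' (meaning: not/reverse)
Step 2: Identify root: 'happy'
Step 3: Identify suffix(es): 'ness'
Decomposition: un- (prefix: not/reverse) + happy (root) + -ness (suffix: state of)
Total morphemes: 3

3 morphemes (un- (prefix: not/reverse) + happy (root) + -ness (suffix: state of))


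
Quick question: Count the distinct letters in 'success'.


Unique letters in 'success': {c, e, s, u} = 4 distinct letters.

4


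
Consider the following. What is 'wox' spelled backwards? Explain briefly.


Reverse 'wox' character by character: 'xow'.

xow


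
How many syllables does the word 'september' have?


Break 'september' into syllables: sep-tem-ber -> sep | tem | ber = 3 syllables

3 syllables


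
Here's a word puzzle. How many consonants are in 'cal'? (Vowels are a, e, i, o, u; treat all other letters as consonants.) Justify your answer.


Consonants in 'cal': c, l = 2 consonants.

2


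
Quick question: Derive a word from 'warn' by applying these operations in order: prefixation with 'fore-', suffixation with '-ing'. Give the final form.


Step 1: Add prefix 'fore-' to 'warn' = 'forewarn'
Step 2: Add suffix '-ing' to 'forewarn' = 'forewarning'

forewarning


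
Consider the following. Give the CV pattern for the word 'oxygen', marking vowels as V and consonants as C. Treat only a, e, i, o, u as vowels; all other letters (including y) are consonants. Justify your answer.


Letter mapping: o = V, x = C, y = C, g = C, e = V, n = C.

VCCCVC


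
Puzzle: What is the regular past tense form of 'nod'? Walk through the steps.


Apply rule: Double final consonant and add -ed. 'nod' becomes 'nodded'.

nodded


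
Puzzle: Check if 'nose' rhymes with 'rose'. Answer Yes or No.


Rime (stressed vowel + following sounds) of 'nose': -ose = /oʊz/
Rime of 'rose': -ose = /oʊz/
/oʊz/ and /oʊz/ are the same ending sound, so the words rhyme.

Yes


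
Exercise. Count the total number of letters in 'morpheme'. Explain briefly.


Spell out 'morpheme' and number each letter: m(1), o(2), r(3), p(4), h(5), e(6), m(7), e(8). Total: 8 letters.

8


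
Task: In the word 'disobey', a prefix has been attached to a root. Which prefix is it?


The word 'disobey' = 'dis' (prefix) + 'obey' (root). The prefix is 'dis'.

dis


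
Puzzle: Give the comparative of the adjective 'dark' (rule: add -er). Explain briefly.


Apply comparative formation (add -er): 'dark' -> 'darker'.

darker


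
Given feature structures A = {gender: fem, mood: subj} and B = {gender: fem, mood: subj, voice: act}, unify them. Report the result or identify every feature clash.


Compare features:
gender: A=fem vs B=fem -> unified: fem
mood: A=subj vs B=subj -> unified: subj
voice: A=_ vs B=act -> unified: act
No clashes found.

Unified: {gender: fem, mood: subj, voice: act}


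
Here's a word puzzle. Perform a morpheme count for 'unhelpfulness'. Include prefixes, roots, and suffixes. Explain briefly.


Decomposition: un- (prefix) + help (root) + -ful (suffix) + -ness (suffix) = 4 morpheme(s)

4 morphemes


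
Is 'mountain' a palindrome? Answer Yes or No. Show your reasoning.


Forward: 'mountain'
Reversed: 'niatnuom'
They differ.

No


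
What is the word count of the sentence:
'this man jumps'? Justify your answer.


Split into words: this | man | jumps = 3 words.

3


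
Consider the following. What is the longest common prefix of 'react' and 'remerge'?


Compare from the start: 2 characters match: 're'. Mismatch at position 3: 'a' vs 'm'.

re


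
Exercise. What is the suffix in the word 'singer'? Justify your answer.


The word 'singer' = 'sing' (root) + '-er' (suffix). The suffix is '-er'.

er


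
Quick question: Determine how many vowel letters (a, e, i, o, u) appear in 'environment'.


Vowels in 'environment': e, i, o, e = 4 vowels.

4


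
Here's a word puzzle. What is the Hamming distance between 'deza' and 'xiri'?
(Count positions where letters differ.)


Alignment:
Position 1: 'd' vs 'x' = DIFFER
Position 2: 'e' vs 'i' = DIFFER
Position 3: 'z' vs 'r' = DIFFER
Position 4: 'a' vs 'i' = DIFFER
Total differences: 4

4


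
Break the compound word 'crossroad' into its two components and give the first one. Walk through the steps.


Split 'crossroad' into 'cross' + 'road'. The first part is 'cross'.

cross


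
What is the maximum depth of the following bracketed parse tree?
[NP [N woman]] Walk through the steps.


Count bracket nesting levels:
'[' at pos 0: depth = 1
'[' at pos 4: depth = 2
Maximum depth reached: 2

2


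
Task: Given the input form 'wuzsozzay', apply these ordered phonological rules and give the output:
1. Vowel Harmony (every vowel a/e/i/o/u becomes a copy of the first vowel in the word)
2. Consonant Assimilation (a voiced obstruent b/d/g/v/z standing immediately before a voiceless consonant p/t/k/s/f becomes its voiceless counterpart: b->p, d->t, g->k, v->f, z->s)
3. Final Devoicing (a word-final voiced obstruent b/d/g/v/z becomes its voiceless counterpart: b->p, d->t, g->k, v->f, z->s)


Starting form: 'wuzsozzay'
Rule 1: Vowel Harmony: all vowels become 'u' (matching first vowel). 'wuzsozzay' -> 'wuzsuzzuy'
Rule 2: Consonant Assimilation: voiced obstruent before voiceless consonant becomes voiceless ('zs' -> 'ss'). 'wuzsuzzuy' -> 'wussuzzuy'
Rule 3: Final Devoicing: final consonant 'y' is not one of the voiced obstruents b/d/g/v/z. No change.
Final form: 'wussuzzuy'

wussuzzuy


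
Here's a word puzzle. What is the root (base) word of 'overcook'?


Remove prefix 'over' from 'overcook' to get root 'cook'.

cook


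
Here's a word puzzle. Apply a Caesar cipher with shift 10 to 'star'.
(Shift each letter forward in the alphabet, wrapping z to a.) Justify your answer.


Shift each letter by 10: s -> c, t -> d, a -> k, r -> b. Result: 'cdkb'.

cdkb


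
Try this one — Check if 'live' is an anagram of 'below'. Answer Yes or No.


Sorted letters of 'live': 'eilv'
Sorted letters of 'below': 'below'
They do not match.

No


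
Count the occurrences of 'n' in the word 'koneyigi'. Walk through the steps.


Letter 'n' in 'koneyigi': found at position(s) 3 = 1 occurrence(s).

1


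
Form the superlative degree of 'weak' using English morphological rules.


Apply superlative formation (add -est): 'weak' -> 'weakest'.

weakest


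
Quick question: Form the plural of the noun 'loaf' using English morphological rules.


Apply rule: Change -f to -ves. 'loaf' becomes 'loaves'.

loaves


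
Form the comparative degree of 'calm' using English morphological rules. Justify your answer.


Apply comparative formation (add -er): 'calm' -> 'calmer'.

calmer


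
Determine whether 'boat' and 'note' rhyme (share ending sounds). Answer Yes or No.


Rime (stressed vowel + following sounds) of 'boat': -oat = /oʊt/
Rime of 'note': -ote = /oʊt/
/oʊt/ and /oʊt/ are the same ending sound, so the words rhyme.

Yes


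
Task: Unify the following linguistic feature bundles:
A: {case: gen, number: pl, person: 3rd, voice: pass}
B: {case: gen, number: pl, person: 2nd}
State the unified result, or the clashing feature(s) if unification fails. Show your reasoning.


Compare features:
case: A=gen vs B=gen -> unified: gen
number: A=pl vs B=pl -> unified: pl
person: A=3rd vs B=2nd -> CLASH
voice: A=pass vs B=_ -> unified: pass
Clash detected on feature 'person' (3rd vs 2nd); unification fails.

CLASH on 'person' (3rd vs 2nd)


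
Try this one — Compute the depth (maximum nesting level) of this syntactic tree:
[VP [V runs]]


Count bracket nesting levels:
'[' at pos 0: depth = 1
'[' at pos 4: depth = 2
Maximum depth reached: 2

2


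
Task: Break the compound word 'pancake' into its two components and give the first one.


Split 'pancake' into 'pan' + 'cake'. The first part is 'pan'.

pan


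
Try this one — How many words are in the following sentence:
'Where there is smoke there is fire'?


Split into words: Where | there | is | smoke | there | is | fire = 7 words.

7


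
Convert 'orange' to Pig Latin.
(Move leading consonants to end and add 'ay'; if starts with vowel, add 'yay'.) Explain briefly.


'orange' starts with a vowel, so add 'yay': 'orangeyay'.

orangeyay


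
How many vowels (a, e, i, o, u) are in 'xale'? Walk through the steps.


Vowels in 'xale': a, e = 2 vowels.

2


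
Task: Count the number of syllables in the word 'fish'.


Break 'fish' into syllables: fish -> fish = 1 syllable

1 syllable


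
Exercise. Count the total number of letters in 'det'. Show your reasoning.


Spell out 'det' and number each letter: d(1), e(2), t(3). Total: 3 letters.

3


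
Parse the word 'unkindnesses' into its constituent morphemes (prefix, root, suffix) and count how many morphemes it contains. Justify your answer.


Step 1: Identify prefix: 'un' (meaning: not/reverse)
Step 2: Identify root: 'kind'
Step 3: Identify suffix(es): 'ness, es'
Decomposition: un- (prefix: not/reverse) + kind (root) + -ness (suffix: state of) + -es (plural)
Total morphemes: 4

4 morphemes (un- (prefix: not/reverse) + kind (root) + -ness (suffix: state of) + -es (plural))


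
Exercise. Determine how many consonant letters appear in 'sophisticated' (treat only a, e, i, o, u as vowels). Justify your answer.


Consonants in 'sophisticated': s, p, h, s, t, c, t, d = 8 consonants.

8


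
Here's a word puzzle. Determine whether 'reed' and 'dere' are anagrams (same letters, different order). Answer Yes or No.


Sorted letters of 'reed': 'deer'
Sorted letters of 'dere': 'deer'
They match.

Yes


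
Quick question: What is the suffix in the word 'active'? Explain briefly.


The word 'active' = 'act' (root) + '-ive' (suffix). The suffix is '-ive'.

ive


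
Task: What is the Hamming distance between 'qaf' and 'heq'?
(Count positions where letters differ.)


Alignment:
Position 1: 'q' vs 'h' = DIFFER
Position 2: 'a' vs 'e' = DIFFER
Position 3: 'f' vs 'q' = DIFFER
Total differences: 3

3


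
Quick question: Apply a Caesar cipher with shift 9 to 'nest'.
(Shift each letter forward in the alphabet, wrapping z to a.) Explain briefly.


Shift each letter by 9: n -> w, e -> n, s -> b, t -> c. Result: 'wnbc'.

wnbc


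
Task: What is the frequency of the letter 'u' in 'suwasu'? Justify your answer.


Letter 'u' in 'suwasu': found at position(s) 2, 6 = 2 occurrence(s).

2


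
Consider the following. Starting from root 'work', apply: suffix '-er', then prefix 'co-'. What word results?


Step 1: Add suffix '-er' to 'work' = 'worker'
Step 2: Add prefix 'co-' to 'worker' = 'coworker'

coworker


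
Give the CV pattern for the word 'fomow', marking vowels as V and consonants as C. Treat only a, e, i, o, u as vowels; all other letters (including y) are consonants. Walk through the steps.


Letter mapping: f = C, o = V, m = C, o = V, w = C.

CVCVC


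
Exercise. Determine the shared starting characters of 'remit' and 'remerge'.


Compare from the start: 3 characters match: 'rem'. Mismatch at position 4: 'i' vs 'e'.

rem


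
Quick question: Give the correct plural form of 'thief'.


Apply rule: Change -f to -ves. 'thief' becomes 'thieves'.

thieves


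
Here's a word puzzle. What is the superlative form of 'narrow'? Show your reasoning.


Apply superlative formation (add -est): 'narrow' -> 'narrowest'.

narrowest


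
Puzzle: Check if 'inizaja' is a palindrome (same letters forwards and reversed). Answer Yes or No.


Forward: 'inizaja'
Reversed: 'ajazini'
They differ.

No


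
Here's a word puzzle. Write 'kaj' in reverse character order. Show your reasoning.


Reverse 'kaj' character by character: 'jak'.

jak


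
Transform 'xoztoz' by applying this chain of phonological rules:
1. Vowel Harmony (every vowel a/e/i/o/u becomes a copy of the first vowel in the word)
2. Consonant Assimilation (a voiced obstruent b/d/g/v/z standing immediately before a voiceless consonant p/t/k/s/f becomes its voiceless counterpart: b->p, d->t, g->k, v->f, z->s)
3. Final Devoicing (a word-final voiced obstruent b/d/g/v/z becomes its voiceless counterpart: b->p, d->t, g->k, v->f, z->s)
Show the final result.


Starting form: 'xoztoz'
Rule 1: Vowel Harmony: all vowels already match. No change.
Rule 2: Consonant Assimilation: voiced obstruent before voiceless consonant becomes voiceless ('zt' -> 'st'). 'xoztoz' -> 'xostoz'
Rule 3: Final Devoicing: word-final voiced obstruent 'z' becomes voiceless 's'. 'xostoz' -> 'xostos'
Final form: 'xostos'

xostos


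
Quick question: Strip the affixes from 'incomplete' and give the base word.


Remove prefix 'in' from 'incomplete' to get root 'complete'.

complete


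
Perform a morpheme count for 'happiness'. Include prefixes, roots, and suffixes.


Decomposition: happy (root) + -ness (suffix) = 2 morpheme(s)

2 morphemes


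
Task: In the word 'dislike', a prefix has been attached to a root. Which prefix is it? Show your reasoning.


The word 'dislike' = 'dis' (prefix) + 'like' (root). The prefix is 'dis'.

dis


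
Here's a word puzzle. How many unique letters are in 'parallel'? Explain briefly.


Unique letters in 'parallel': {a, e, l, p, r} = 5 distinct letters.

5


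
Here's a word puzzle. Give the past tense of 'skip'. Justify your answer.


Apply rule: Double final consonant and add -ed. 'skip' becomes 'skipped'.

skipped


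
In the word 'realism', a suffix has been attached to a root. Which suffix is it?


The word 'realism' = 'real' (root) + '-ism' (suffix). The suffix is '-ism'.

ism


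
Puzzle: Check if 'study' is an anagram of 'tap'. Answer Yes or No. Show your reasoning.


Sorted letters of 'study': 'dstuy'
Sorted letters of 'tap': 'apt'
They do not match.

No


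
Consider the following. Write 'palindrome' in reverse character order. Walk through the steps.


Reverse 'palindrome' character by character: 'emordnilap'.

emordnilap


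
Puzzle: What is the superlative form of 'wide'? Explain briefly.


Apply superlative formation (ends in e: add -st): 'wide' -> 'widest'.

widest


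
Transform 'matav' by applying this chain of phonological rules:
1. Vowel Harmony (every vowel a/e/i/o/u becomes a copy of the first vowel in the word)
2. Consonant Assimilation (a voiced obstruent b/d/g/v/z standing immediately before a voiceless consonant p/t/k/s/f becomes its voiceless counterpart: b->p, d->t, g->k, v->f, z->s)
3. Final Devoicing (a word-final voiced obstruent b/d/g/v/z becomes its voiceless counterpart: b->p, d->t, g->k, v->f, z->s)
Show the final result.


Starting form: 'matav'
Rule 1: Vowel Harmony: all vowels already match. No change.
Rule 2: Consonant Assimilation: no voiced obstruent (b/d/g/v/z) stands immediately before a voiceless consonant (p/t/k/s/f). No change.
Rule 3: Final Devoicing: word-final voiced obstruent 'v' becomes voiceless 'f'. 'matav' -> 'mataf'
Final form: 'mataf'

mataf


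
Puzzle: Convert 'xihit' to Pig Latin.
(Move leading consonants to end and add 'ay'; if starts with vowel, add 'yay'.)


'xihit': move consonant cluster 'x' to end and add 'ay': 'ihitxay'.

ihitxay


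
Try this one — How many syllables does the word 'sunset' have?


Break 'sunset' into syllables: sun-set -> sun | set = 2 syllables

2 syllables


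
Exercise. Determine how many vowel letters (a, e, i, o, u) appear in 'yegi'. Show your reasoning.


Vowels in 'yegi': e, i = 2 vowels.

2


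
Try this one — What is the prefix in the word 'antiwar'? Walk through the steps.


The word 'antiwar' = 'anti' (prefix) + 'war' (root). The prefix is 'anti'.

anti


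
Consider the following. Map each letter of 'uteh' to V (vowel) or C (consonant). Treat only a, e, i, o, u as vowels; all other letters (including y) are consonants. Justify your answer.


Letter mapping: u = V, t = C, e = V, h = C.

VCVC


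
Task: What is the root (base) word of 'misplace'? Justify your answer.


Remove prefix 'mis' from 'misplace' to get root 'place'.

place


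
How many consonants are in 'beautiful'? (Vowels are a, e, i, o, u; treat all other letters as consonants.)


Consonants in 'beautiful': b, t, f, l = 4 consonants.

4


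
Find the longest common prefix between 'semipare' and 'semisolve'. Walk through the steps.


Compare from the start: 4 characters match: 'semi'. Mismatch at position 5: 'p' vs 's'.

semi


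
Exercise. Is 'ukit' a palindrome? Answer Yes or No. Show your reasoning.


Forward: 'ukit'
Reversed: 'tiku'
They differ.

No


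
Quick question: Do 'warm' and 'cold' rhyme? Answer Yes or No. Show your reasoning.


Rime (stressed vowel + following sounds) of 'warm': -arm = /ɔːrm/
Rime of 'cold': -old = /oʊld/
/ɔːrm/ and /oʊld/ are different ending sounds, so the words do not rhyme.

No


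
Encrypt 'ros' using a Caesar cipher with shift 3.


Shift each letter by 3: r -> u, o -> r, s -> v. Result: 'urv'.

urv


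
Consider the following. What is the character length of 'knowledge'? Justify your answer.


Spell out 'knowledge' and number each letter: k(1), n(2), o(3), w(4), l(5), e(6), d(7), g(8), e(9). Total: 9 letters.

9


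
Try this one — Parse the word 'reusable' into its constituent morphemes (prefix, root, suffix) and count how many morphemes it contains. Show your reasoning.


Step 1: Identify prefix: 're' (meaning: again)
Step 2: Identify root: 'use'
Step 3: Identify suffix(es): 'able'
Decomposition: re- (prefix: again) + use (root) + -able (suffix: capable of)
Total morphemes: 3

3 morphemes (re- (prefix: again) + use (root) + -able (suffix: capable of))


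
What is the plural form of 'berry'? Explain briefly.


Apply rule: Change -y to -ies (consonant + y). 'berry' becomes 'berries'.

berries


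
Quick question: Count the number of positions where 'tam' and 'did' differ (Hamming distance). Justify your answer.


Alignment:
Position 1: 't' vs 'd' = DIFFER
Position 2: 'a' vs 'i' = DIFFER
Position 3: 'm' vs 'd' = DIFFER
Total differences: 3

3


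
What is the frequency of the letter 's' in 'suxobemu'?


Letter 's' in 'suxobemu': found at position(s) 1 = 1 occurrence(s).

1


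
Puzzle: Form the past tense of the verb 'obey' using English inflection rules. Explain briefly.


Apply rule: Add -ed. 'obey' becomes 'obeyed'.

obeyed


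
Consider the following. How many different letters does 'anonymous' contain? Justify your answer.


Unique letters in 'anonymous': {a, m, n, o, s, u, y} = 7 distinct letters.

7


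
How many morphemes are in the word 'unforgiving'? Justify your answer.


Decomposition: un- (prefix) + forgive (root) + -ing (suffix) = 3 morpheme(s)

3 morphemes


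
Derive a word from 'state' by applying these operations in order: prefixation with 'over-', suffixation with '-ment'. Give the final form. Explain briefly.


Step 1: Add prefix 'over-' to 'state' = 'overstate'
Step 2: Add suffix '-ment' to 'overstate' = 'overstatement'

overstatement


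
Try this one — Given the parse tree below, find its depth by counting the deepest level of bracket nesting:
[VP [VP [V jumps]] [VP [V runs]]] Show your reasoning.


Count bracket nesting levels:
'[' at pos 0: depth = 1
'[' at pos 4: depth = 2
'[' at pos 8: depth = 3
'[' at pos 19: depth = 2
'[' at pos 23: depth = 3
Maximum depth reached: 3

3


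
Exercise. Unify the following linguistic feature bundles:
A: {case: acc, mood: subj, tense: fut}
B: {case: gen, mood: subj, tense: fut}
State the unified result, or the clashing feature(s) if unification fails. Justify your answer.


Compare features:
case: A=acc vs B=gen -> CLASH
mood: A=subj vs B=subj -> unified: subj
tense: A=fut vs B=fut -> unified: fut
Clash detected on feature 'case' (acc vs gen); unification fails.

CLASH on 'case' (acc vs gen)


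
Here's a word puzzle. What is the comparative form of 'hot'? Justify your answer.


Apply comparative formation (double final consonant, add -er): 'hot' -> 'hotter'.

hotter


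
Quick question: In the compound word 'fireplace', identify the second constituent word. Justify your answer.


Split 'fireplace' into 'fire' + 'place'. The second part is 'place'.

place


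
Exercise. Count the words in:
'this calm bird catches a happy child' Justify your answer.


Split into words: this | calm | bird | catches | a | happy | child = 7 words.

7


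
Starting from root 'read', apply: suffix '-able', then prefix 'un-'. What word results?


Step 1: Add suffix '-able' to 'read' = 'readable'
Step 2: Add prefix 'un-' to 'readable' = 'unreadable'

unreadable


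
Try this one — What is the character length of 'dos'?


Spell out 'dos' and number each letter: d(1), o(2), s(3). Total: 3 letters.

3
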